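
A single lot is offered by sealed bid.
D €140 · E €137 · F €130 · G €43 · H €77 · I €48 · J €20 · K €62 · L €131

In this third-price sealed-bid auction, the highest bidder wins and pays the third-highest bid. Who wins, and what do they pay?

D pays €131

Bids ranked: 140 (D) > 137 (E) > 131 (L) > 130 (F) > 77 (H) > 62 (K) > …
D is highest; pays the third-highest bid, €131.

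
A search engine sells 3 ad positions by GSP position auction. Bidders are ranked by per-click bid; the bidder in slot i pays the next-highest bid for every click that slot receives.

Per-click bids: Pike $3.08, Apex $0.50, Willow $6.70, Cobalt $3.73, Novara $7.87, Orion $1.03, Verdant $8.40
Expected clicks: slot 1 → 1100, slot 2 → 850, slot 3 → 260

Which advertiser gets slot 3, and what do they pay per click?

Sorting advertisers: $8.40 (Verdant) > $7.87 (Novara) > $6.70 (Willow) > $3.73 (Cobalt) > …
Slot 3 goes to the third-ranked bidder, Willow, who pays the next bid down: $3.73/click.

Willow; $3.73 per click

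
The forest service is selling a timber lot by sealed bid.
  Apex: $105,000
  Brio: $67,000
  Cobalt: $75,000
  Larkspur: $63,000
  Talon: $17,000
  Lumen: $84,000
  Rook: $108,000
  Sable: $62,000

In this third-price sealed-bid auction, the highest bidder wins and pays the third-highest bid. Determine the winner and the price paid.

Rook pays $84,000

Third-price sealed-bid auction: the highest bidder wins and pays the third-highest bid.
Sorting bids: 108,000 (Rook) > 105,000 (Apex) > 84,000 (Lumen) > 75,000 (Cobalt) > 67,000 (Brio) > 63,000 (Larkspur) > …
Rook wins; payment is bid #3 in the ranking = $84,000.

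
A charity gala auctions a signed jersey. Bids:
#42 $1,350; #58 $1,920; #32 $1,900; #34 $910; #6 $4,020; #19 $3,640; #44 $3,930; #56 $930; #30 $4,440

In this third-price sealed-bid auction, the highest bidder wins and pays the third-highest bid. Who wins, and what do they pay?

Bids ranked: 4,440 (#30) > 4,020 (#6) > 3,930 (#44) > 3,640 (#19) > 1,920 (#58) > 1,900 (#32) > …
#30 wins; payment is bid #3 in the ranking = $3,930.

#30 pays $3,930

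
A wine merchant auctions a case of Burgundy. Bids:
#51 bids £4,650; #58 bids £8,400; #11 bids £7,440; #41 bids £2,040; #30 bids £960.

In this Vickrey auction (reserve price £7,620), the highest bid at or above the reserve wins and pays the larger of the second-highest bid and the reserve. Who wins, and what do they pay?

#58 pays £7,620

Bids in order: 8,400 (#58) > 7,440 (#11) > 4,650 (#51) > 2,040 (#41) > 960 (#30)
#58 has the top bid at or above the reserve (£8,400).
Second-highest bid £7,440 is below the reserve £7,620, so the reserve binds → payment £7,620.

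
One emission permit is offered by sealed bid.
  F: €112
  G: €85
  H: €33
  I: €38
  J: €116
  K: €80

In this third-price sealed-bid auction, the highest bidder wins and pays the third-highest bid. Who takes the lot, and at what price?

J pays €85

Rule: the highest bidder wins and pays the third-highest bid.
Bids ranked: 116 (J) > 112 (F) > 85 (G) > 80 (K) > 38 (I) > 33 (H)
J wins; payment is bid #3 in the ranking = €85.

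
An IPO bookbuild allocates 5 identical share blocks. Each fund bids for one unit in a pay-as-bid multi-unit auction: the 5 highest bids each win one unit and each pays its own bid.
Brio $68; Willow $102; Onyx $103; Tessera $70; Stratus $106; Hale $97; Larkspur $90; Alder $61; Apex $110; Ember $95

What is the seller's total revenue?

Bids ranked high→low: 110 (Apex), 106 (Stratus), 103 (Onyx), 102 (Willow), 97 (Hale), 95 (Ember), 90 (Larkspur), …
Winners (5 units): Apex, Stratus, Onyx, Willow, Hale.
Total revenue = 110 + 106 + 103 + 102 + 97 = $518.

Total revenue: $518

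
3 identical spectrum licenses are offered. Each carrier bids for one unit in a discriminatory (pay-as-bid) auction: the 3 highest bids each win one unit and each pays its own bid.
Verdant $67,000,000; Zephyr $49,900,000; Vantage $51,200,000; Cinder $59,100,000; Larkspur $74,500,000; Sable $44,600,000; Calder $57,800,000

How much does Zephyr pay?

Zephyr pays $0

Sorting: 74,500,000 (Larkspur), 67,000,000 (Verdant), 59,100,000 (Cinder), 57,800,000 (Calder), 51,200,000 (Vantage), …
Winners (3 units): Larkspur, Verdant, Cinder.
Zephyr does not win → $0.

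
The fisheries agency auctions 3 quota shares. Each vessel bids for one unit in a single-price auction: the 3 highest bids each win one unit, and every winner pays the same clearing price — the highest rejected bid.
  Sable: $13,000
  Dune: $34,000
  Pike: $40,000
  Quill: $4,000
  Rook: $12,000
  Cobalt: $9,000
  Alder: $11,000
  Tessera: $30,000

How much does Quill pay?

Ordering the bids: 40,000 (Pike), 34,000 (Dune), 30,000 (Tessera), 13,000 (Sable), 12,000 (Rook), …
The 3 highest are Pike, Dune, Tessera.
Clearing price = highest rejected bid = $13,000.
Quill does not win → pays $0.

Quill pays $0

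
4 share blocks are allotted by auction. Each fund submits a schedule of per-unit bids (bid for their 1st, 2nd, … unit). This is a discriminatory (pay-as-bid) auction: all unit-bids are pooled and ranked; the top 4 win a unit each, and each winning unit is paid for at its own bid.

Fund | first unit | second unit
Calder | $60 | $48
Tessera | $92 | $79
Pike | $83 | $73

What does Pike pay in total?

Pike pays $156

All unit-bids, highest first — top 4: 92 (Tessera-1), 83 (Pike-1), 79 (Tessera-2), 73 (Pike-2)
Next rejected bid: $60 (not a price — pay-as-bid).
Pike's winning unit-bids: 83 + 73 = $156.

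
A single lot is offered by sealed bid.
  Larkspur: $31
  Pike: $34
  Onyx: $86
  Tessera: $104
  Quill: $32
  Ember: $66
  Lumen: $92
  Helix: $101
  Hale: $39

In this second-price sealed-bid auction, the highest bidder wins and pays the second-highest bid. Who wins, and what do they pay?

Tessera pays $101

Sorting bids: 104 (Tessera) > 101 (Helix) > 92 (Lumen) > 86 (Onyx) > 66 (Ember) > 39 (Hale) > …
Tessera is highest; pays the second-highest bid, $101.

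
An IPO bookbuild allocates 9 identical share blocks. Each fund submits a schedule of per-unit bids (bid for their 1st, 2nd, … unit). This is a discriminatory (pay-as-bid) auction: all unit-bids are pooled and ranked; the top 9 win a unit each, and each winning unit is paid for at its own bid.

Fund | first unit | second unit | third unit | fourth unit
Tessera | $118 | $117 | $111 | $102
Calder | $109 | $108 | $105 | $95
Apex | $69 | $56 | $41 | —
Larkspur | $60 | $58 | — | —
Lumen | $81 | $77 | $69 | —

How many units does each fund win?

Calder 4, Lumen 1, Tessera 4

All unit-bids, highest first — top 9: 118 (Tessera-1), 117 (Tessera-2), 111 (Tessera-3), 109 (Calder-1), 108 (Calder-2), 105 (Calder-3), 102 (Tessera-4), 95 (Calder-4), 81 (Lumen-1)
Next rejected bid: $77 (not a price — pay-as-bid).
Allocation: Calder 4, Lumen 1, Tessera 4.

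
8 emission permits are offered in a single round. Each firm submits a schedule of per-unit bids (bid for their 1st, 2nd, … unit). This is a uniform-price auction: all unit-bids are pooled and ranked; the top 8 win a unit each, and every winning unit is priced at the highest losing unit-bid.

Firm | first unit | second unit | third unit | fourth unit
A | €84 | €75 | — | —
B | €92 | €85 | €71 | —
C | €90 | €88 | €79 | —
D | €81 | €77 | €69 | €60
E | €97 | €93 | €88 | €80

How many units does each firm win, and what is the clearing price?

A 1, B 2, C 2, E 3; clearing price €81

Pooled unit-bids ranked (top 8): 97 (E-1), 93 (E-2), 92 (B-1), 90 (C-1), 88 (C-2), 88 (E-3), 85 (B-2), 84 (A-1)
First bid not allocated: €81.
Allocation: A 1, B 2, C 2, E 3.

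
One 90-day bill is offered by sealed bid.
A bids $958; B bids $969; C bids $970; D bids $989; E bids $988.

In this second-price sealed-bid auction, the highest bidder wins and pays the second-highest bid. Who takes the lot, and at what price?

Sorting bids: 989 (D) > 988 (E) > 970 (C) > 969 (B) > 958 (A)
Second-price: D pays E's bid of $988.

D pays $988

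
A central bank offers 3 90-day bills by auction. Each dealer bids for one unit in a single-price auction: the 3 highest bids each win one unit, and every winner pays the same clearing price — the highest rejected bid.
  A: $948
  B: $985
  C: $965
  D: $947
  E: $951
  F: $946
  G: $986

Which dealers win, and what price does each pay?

Ordering the bids: 986 (G), 985 (B), 965 (C), 951 (E), 948 (A), …
Top 3: G, B, C.
Highest unsuccessful bid: $951 → clearing price.

G, B, C; each pays $951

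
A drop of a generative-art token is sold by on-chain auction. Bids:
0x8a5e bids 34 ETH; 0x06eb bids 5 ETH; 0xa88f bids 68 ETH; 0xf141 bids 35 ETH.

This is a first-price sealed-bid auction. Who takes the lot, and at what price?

0xa88f pays 68 ETH

Bids in order: 68 (0xa88f) > 35 (0xf141) > 34 (0x8a5e) > 5 (0x06eb)
First-price: 0xa88f pays what they bid, 68 ETH.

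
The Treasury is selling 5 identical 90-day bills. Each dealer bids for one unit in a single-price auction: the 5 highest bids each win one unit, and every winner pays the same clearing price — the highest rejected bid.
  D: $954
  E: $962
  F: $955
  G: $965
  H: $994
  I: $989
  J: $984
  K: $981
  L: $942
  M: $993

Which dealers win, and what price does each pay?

H, M, I, J, K; each pays $965

Sorting: 994 (H), 993 (M), 989 (I), 984 (J), 981 (K), 965 (G), 962 (E), …
Winners (5 units): H, M, I, J, K.
Highest unsuccessful bid: $965 → clearing price.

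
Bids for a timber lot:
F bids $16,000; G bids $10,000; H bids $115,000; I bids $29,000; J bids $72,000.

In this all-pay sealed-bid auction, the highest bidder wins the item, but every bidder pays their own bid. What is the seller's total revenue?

All-pay sealed-bid auction: the highest bidder wins the item, but every bidder pays their own bid.
Bids ranked: 115,000 (H) > 72,000 (J) > 29,000 (I) > 16,000 (F) > 10,000 (G)
Every bidder forfeits their bid regardless of winning.
Revenue = 16,000 + 10,000 + 115,000 + 29,000 + 72,000 = $242,000.

Total revenue: $242,000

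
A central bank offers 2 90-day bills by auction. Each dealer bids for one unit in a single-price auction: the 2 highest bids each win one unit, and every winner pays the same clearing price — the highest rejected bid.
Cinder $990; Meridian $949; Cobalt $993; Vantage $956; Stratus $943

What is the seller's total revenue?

Bids ranked high→low: 993 (Cobalt), 990 (Cinder), 956 (Vantage), 949 (Meridian), …
Winners (2 units): Cobalt, Cinder.
Highest unsuccessful bid: $956 → clearing price.
Total revenue = 2 × $956 = $1,912.

Total revenue: $1,912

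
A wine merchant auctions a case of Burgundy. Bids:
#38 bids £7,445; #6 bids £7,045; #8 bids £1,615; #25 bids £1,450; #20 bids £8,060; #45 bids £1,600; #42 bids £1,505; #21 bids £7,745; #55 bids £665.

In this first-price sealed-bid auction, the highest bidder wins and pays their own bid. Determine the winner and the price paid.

#20 pays £8,060

Bids in order: 8,060 (#20) > 7,745 (#21) > 7,445 (#38) > 7,045 (#6) > 1,615 (#8) > 1,600 (#45) > …
#20 has the highest bid and pays exactly that: £8,060.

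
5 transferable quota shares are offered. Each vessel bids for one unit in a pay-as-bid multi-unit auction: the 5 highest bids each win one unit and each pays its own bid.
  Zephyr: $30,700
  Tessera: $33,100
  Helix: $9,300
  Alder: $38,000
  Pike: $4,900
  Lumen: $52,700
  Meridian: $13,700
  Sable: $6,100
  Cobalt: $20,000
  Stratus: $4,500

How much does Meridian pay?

Bids ranked high→low: 52,700 (Lumen), 38,000 (Alder), 33,100 (Tessera), 30,700 (Zephyr), 20,000 (Cobalt), 13,700 (Meridian), 9,300 (Helix), …
The 5 highest are Lumen, Alder, Tessera, Zephyr, Cobalt.
Meridian does not win → $0.

Meridian pays $0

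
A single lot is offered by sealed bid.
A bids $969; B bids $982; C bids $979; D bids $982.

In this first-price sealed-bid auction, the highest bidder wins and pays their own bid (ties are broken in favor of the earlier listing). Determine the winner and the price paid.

B pays $982

Bids ranked: 982 (B) > 982 (D) > 979 (C) > 969 (A)
Tie at $982 → B wins by tie-break.
B has the highest bid and pays exactly that: $982.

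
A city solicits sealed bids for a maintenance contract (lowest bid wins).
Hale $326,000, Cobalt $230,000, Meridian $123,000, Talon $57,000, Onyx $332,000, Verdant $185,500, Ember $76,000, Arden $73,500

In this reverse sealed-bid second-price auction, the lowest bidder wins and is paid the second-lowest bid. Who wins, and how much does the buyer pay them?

Bids in order: 57,000 (Talon) < 73,500 (Arden) < 76,000 (Ember) < 123,000 (Meridian) < 185,500 (Verdant) < 230,000 (Cobalt) < …
Second-price: Talon is paid Arden's bid of $73,500.

Talon is paid $73,500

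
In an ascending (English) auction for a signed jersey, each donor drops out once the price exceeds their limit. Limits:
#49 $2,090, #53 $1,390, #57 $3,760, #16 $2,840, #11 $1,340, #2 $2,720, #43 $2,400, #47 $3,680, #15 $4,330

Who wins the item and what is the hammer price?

Sorting limits: 4,330 (#15) > 3,760 (#57) > 3,680 (#47) > 2,840 (#16) > 2,720 (#2) > 2,400 (#43) > …
#57 is the last rival to drop out, at $3,760; #15 remains and wins at that price.

#15 wins at $3,760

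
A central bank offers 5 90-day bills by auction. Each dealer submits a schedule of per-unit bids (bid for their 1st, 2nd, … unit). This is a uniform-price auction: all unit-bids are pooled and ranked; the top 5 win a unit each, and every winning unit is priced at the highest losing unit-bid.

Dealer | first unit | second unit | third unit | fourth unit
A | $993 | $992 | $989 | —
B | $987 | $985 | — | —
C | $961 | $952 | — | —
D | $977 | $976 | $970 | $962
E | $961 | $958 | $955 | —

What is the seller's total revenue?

Total revenue: $4,885

Merging the schedules and taking the best 5: 993 (A-1), 992 (A-2), 989 (A-3), 987 (B-1), 985 (B-2)
Highest rejected unit-bid = $977.
Allocation: A 3, B 2. Every unit priced at $977.
Revenue = 5 × 977 = $4,885.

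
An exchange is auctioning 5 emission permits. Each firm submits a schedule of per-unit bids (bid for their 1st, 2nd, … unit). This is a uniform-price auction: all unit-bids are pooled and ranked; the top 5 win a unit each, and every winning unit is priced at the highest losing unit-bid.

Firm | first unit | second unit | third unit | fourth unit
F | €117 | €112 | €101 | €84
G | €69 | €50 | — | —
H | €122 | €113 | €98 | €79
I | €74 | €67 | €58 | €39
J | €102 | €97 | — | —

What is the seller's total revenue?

Total revenue: €505

All unit-bids, highest first — top 5: 122 (H-1), 117 (F-1), 113 (H-2), 112 (F-2), 102 (J-1)
The (k+1)-th unit-bid is €101.
Allocation: F 2, H 2, J 1. Every unit priced at €101.
Revenue = 5 × 101 = €505.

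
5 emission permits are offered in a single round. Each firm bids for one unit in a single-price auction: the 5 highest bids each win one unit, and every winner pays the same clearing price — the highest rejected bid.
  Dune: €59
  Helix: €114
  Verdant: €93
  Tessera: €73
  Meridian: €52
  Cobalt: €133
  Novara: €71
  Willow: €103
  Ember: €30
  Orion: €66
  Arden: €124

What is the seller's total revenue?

Total revenue: €365

Ordering the bids: 133 (Cobalt), 124 (Arden), 114 (Helix), 103 (Willow), 93 (Verdant), 73 (Tessera), 71 (Novara), …
Winners (5 units): Cobalt, Arden, Helix, Willow, Verdant.
First losing bid is Tessera's €73, which sets the uniform price.
Total revenue = 5 × €73 = €365.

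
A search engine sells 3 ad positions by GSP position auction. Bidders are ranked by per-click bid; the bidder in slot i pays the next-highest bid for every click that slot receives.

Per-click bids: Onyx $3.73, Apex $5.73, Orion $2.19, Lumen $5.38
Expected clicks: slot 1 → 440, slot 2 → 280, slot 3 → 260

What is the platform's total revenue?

Total revenue: $3981.00

Sorting advertisers: $5.73 (Apex) > $5.38 (Lumen) > $3.73 (Onyx) > $2.19 (Orion)
Slot 1: Apex pays $5.38 × 440 = $2367.20
Slot 2: Lumen pays $3.73 × 280 = $1044.40
Slot 3: Onyx pays $2.19 × 260 = $569.40
Total = $3981.00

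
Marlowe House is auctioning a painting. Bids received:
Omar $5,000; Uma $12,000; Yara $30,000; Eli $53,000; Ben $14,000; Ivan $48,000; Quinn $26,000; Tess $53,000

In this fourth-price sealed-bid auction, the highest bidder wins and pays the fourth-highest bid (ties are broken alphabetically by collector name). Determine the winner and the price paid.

Eli pays $30,000

Bids ranked: 53,000 (Eli) > 53,000 (Tess) > 48,000 (Ivan) > 30,000 (Yara) > 26,000 (Quinn) > 14,000 (Ben) > …
Tie at $53,000 → Eli wins by tie-break.
Eli wins; payment is bid #4 in the ranking = $30,000.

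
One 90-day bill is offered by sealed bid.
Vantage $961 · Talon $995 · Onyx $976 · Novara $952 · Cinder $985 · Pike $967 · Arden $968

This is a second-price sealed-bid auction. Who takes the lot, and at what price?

Talon pays $985

Sorting bids: 995 (Talon) > 985 (Cinder) > 976 (Onyx) > 968 (Arden) > 967 (Pike) > 961 (Vantage) > …
Talon wins with the highest bid; price is set by the runner-up at $985.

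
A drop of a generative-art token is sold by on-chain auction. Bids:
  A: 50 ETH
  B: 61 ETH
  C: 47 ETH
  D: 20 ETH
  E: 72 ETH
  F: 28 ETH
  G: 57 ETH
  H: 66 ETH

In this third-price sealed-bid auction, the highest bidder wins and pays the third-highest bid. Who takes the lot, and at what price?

Rule: the highest bidder wins and pays the third-highest bid.
Bids ranked: 72 (E) > 66 (H) > 61 (B) > 57 (G) > 50 (A) > 47 (C) > …
E wins; payment is bid #3 in the ranking = 61 ETH.

E pays 61 ETH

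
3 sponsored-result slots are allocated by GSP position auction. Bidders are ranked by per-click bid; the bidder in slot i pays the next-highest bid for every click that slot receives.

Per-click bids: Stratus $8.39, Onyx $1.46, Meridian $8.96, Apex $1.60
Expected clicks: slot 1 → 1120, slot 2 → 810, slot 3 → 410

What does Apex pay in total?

Apex pays $598.60

Ranked by bid: $8.96 (Meridian) > $8.39 (Stratus) > $1.60 (Apex) > $1.46 (Onyx)
Apex holds slot 3 → pays next bid $1.46 × 410 clicks = $598.60.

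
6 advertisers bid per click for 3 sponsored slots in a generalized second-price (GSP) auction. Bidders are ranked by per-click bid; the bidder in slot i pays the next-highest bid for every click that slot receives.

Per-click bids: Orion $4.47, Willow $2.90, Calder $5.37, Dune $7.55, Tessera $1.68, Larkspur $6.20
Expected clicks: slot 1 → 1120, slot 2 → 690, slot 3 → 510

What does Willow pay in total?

Willow pays $0.00

Sorting advertisers: $7.55 (Dune) > $6.20 (Larkspur) > $5.37 (Calder) > $4.47 (Orion) > …
Willow ranks below slot 3 → no slot, pays nothing.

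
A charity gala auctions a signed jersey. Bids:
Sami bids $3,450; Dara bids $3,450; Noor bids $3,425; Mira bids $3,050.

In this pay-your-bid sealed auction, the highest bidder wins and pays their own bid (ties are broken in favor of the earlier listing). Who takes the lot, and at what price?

Sami pays $3,450

Rule: the highest bidder wins and pays their own bid.
Bids ranked: 3,450 (Sami) > 3,450 (Dara) > 3,425 (Noor) > 3,050 (Mira)
Sami and Dara tie at $3,450; tie-break gives it to Sami.
Sami has the highest bid and pays exactly that: $3,450.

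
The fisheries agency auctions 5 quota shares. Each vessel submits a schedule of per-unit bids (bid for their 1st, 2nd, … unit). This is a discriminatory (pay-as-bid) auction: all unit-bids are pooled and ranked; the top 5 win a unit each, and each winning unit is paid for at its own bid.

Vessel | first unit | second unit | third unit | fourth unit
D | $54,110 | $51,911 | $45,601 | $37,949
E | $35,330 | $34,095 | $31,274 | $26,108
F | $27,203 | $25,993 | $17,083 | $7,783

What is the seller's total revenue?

All unit-bids, highest first — top 5: 54,110 (D-1), 51,911 (D-2), 45,601 (D-3), 37,949 (D-4), 35,330 (E-1)
Next rejected bid: $34,095 (not a price — pay-as-bid).
Each winning unit pays its own bid.
Revenue = 54,110 + 51,911 + 45,601 + 37,949 + 35,330 = $224,901.

Total revenue: $224,901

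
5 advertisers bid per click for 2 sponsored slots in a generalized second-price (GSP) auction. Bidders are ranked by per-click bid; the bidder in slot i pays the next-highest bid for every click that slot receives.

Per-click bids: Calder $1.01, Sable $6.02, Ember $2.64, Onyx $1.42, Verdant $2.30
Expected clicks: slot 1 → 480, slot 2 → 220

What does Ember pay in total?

Ember pays $506.00

Sorting advertisers: $6.02 (Sable) > $2.64 (Ember) > $2.30 (Verdant) > …
Ember holds slot 2 → pays next bid $2.30 × 220 clicks = $506.00.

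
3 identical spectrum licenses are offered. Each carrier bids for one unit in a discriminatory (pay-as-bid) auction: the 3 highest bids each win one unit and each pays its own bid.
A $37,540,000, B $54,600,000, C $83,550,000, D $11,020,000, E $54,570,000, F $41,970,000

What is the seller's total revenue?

Total revenue: $192,720,000

Sorting: 83,550,000 (C), 54,600,000 (B), 54,570,000 (E), 41,970,000 (F), 37,540,000 (A), …
The 3 highest are C, B, E.
Total revenue = 83,550,000 + 54,600,000 + 54,570,000 = $192,720,000.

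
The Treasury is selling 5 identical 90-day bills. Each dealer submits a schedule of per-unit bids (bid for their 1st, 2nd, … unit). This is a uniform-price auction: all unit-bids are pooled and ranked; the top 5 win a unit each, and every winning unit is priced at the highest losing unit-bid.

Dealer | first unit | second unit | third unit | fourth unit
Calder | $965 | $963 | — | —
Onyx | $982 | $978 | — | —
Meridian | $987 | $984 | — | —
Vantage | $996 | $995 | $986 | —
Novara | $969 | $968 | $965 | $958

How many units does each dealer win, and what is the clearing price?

Meridian 2, Vantage 3; clearing price $982

Pooled unit-bids ranked (top 5): 996 (Vantage-1), 995 (Vantage-2), 987 (Meridian-1), 986 (Vantage-3), 984 (Meridian-2)
First bid not allocated: $982.
Allocation: Meridian 2, Vantage 3.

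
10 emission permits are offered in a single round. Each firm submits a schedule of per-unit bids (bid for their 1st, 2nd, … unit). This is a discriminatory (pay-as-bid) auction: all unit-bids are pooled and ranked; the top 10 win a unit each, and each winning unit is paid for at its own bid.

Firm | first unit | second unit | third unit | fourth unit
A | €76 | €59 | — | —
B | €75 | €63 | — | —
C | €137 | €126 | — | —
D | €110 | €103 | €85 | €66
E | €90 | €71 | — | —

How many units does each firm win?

A 1, B 1, C 2, D 4, E 2

All unit-bids, highest first — top 10: 137 (C-1), 126 (C-2), 110 (D-1), 103 (D-2), 90 (E-1), 85 (D-3), 76 (A-1), 75 (B-1), 71 (E-2), 66 (D-4)
Next rejected bid: €63 (not a price — pay-as-bid).
Allocation: A 1, B 1, C 2, D 4, E 2.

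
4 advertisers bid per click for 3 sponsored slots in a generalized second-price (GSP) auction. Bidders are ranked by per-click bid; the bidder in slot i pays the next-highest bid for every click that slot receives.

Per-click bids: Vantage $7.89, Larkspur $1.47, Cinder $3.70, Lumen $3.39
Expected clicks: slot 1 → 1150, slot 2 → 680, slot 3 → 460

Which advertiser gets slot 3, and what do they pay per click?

Sorting advertisers: $7.89 (Vantage) > $3.70 (Cinder) > $3.39 (Lumen) > $1.47 (Larkspur)
Slot 3 goes to the third-ranked bidder, Lumen, who pays the next bid down: $1.47/click.

Lumen; $1.47 per click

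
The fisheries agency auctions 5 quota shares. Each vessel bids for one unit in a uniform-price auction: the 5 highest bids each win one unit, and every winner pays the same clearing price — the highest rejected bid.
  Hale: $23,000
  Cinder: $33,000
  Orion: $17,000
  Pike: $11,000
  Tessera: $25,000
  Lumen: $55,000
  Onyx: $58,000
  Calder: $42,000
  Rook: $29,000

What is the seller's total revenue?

Total revenue: $125,000

Bids ranked high→low: 58,000 (Onyx), 55,000 (Lumen), 42,000 (Calder), 33,000 (Cinder), 29,000 (Rook), 25,000 (Tessera), 23,000 (Hale), …
Winners (5 units): Onyx, Lumen, Calder, Cinder, Rook.
Clearing price = highest rejected bid = $25,000.
Total revenue = 5 × $25,000 = $125,000.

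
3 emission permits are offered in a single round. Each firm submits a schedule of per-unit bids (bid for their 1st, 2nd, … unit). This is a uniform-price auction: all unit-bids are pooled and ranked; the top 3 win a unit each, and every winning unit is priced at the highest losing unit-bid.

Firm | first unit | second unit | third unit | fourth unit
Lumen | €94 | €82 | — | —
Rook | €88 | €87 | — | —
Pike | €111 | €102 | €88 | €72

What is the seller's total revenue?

All unit-bids, highest first — top 3: 111 (Pike-1), 102 (Pike-2), 94 (Lumen-1)
The (k+1)-th unit-bid is €88.
Allocation: Lumen 1, Pike 2. Every unit priced at €88.
Revenue = 3 × 88 = €264.

Total revenue: €264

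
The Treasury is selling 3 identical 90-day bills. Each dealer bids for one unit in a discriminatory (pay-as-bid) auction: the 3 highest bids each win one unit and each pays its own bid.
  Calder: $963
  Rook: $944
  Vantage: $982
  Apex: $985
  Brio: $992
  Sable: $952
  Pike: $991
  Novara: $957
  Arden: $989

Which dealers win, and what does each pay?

Ordering the bids: 992 (Brio), 991 (Pike), 989 (Arden), 985 (Apex), 982 (Vantage), …
Top 3: Brio, Pike, Arden.
Each winner pays its own bid: Brio $992, Pike $991, Arden $989.

Brio $992, Pike $991, Arden $989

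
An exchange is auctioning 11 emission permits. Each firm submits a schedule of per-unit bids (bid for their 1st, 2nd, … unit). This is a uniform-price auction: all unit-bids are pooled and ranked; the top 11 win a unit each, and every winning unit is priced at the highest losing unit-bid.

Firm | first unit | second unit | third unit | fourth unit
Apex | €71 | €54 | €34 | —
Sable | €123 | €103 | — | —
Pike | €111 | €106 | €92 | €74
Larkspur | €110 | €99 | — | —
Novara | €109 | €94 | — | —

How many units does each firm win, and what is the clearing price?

Merging the schedules and taking the best 11: 123 (Sable-1), 111 (Pike-1), 110 (Larkspur-1), 109 (Novara-1), 106 (Pike-2), 103 (Sable-2), 99 (Larkspur-2), 94 (Novara-2), 92 (Pike-3), 74 (Pike-4), 71 (Apex-1)
The (k+1)-th unit-bid is €54.
Allocation: Apex 1, Larkspur 2, Novara 2, Pike 4, Sable 2.

Apex 1, Larkspur 2, Novara 2, Pike 4, Sable 2; clearing price €54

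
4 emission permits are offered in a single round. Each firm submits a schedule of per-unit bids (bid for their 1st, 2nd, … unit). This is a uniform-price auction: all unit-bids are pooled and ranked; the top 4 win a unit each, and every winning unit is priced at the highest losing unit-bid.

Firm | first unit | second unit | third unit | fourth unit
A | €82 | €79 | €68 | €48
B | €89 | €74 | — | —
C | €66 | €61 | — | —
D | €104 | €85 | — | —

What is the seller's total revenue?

Total revenue: €316

Merging the schedules and taking the best 4: 104 (D-1), 89 (B-1), 85 (D-2), 82 (A-1)
Highest rejected unit-bid = €79.
Allocation: A 1, B 1, D 2. Every unit priced at €79.
Revenue = 4 × 79 = €316.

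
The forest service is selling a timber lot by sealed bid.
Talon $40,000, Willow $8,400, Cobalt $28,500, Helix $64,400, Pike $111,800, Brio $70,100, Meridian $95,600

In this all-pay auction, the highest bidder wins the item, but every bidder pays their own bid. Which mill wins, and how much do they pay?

Bids in order: 111,800 (Pike) > 95,600 (Meridian) > 70,100 (Brio) > 64,400 (Helix) > 40,000 (Talon) > 28,500 (Cobalt) > …
Pike wins with the top bid; all bids are sunk regardless.

Pike pays $111,800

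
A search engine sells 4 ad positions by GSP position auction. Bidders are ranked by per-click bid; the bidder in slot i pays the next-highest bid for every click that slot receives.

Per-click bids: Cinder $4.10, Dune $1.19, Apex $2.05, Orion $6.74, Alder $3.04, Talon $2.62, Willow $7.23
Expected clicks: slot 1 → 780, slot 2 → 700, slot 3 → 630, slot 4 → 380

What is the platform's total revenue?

Total revenue: $11038.00

Per-click bids in order: $7.23 (Willow) > $6.74 (Orion) > $4.10 (Cinder) > $3.04 (Alder) > $2.62 (Talon) > …
Slot 1: Willow pays $6.74 × 780 = $5257.20
Slot 2: Orion pays $4.10 × 700 = $2870.00
Slot 3: Cinder pays $3.04 × 630 = $1915.20
Slot 4: Alder pays $2.62 × 380 = $995.60
Total = $11038.00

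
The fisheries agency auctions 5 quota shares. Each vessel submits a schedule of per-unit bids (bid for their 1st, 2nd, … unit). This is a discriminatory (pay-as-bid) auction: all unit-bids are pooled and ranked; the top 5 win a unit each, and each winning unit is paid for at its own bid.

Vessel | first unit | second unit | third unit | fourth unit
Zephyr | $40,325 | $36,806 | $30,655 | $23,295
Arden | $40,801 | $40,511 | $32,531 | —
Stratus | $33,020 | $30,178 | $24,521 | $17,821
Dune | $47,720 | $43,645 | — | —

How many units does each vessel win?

All unit-bids, highest first — top 5: 47,720 (Dune-1), 43,645 (Dune-2), 40,801 (Arden-1), 40,511 (Arden-2), 40,325 (Zephyr-1)
Next rejected bid: $36,806 (not a price — pay-as-bid).
Allocation: Arden 2, Dune 2, Zephyr 1.

Arden 2, Dune 2, Zephyr 1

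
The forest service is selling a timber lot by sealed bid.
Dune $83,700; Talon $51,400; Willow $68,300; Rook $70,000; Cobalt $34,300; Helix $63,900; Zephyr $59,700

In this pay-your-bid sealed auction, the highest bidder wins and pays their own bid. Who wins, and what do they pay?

Dune pays $83,700

Pay-your-bid sealed auction: the highest bidder wins and pays their own bid.
Bids ranked: 83,700 (Dune) > 70,000 (Rook) > 68,300 (Willow) > 63,900 (Helix) > 59,700 (Zephyr) > 51,400 (Talon) > …
Dune has the highest bid and pays exactly that: $83,700.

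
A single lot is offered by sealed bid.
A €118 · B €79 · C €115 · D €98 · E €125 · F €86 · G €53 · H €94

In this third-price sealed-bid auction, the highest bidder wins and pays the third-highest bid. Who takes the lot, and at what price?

Sorting bids: 125 (E) > 118 (A) > 115 (C) > 98 (D) > 94 (H) > 86 (F) > …
E wins; payment is bid #3 in the ranking = €115.

E pays €115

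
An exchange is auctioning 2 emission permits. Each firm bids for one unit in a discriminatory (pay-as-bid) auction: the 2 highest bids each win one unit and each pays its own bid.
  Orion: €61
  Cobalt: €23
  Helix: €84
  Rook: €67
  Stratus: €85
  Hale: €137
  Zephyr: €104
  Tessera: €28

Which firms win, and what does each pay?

Hale €137, Zephyr €104

Ordering the bids: 137 (Hale), 104 (Zephyr), 85 (Stratus), 84 (Helix), …
Top 2: Hale, Zephyr.
Each winner pays its own bid: Hale €137, Zephyr €104.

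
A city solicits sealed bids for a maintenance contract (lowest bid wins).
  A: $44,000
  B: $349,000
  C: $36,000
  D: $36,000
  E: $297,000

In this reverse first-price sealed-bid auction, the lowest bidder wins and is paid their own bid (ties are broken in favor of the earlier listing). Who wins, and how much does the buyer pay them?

C is paid $36,000

Bids ranked: 36,000 (C) < 36,000 (D) < 44,000 (A) < 297,000 (E) < 349,000 (B)
C and D tie at $36,000; tie-break gives it to C.
First-price: C is paid what they bid, $36,000.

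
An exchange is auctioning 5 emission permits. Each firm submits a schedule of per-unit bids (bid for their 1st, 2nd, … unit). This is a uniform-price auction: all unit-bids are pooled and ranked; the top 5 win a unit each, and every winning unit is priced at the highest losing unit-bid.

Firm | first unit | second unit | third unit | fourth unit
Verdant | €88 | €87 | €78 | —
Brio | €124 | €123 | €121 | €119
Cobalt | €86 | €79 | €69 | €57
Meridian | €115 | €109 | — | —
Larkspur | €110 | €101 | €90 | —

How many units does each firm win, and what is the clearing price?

Merging the schedules and taking the best 5: 124 (Brio-1), 123 (Brio-2), 121 (Brio-3), 119 (Brio-4), 115 (Meridian-1)
Highest rejected unit-bid = €110.
Allocation: Brio 4, Meridian 1.

Brio 4, Meridian 1; clearing price €110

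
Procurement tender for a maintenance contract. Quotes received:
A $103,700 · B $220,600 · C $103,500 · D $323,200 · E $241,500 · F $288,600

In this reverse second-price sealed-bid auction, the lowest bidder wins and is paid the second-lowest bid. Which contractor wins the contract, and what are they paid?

Reverse second-price sealed-bid auction: the lowest bidder wins and is paid the second-lowest bid.
Bids ranked: 103,500 (C) < 103,700 (A) < 220,600 (B) < 241,500 (E) < 288,600 (F) < 323,200 (D)
C is lowest; is paid the second-lowest bid, $103,700.

C is paid $103,700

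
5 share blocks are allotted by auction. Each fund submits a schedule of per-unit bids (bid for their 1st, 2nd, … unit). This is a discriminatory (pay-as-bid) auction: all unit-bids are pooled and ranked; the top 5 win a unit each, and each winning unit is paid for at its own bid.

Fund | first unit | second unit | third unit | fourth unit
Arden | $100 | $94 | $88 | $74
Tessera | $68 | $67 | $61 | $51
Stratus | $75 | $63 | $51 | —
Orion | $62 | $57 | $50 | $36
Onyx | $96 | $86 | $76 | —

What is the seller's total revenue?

Total revenue: $464

Pooled unit-bids ranked (top 5): 100 (Arden-1), 96 (Onyx-1), 94 (Arden-2), 88 (Arden-3), 86 (Onyx-2)
Next rejected bid: $76 (not a price — pay-as-bid).
Each winning unit pays its own bid.
Revenue = 100 + 96 + 94 + 88 + 86 = $464.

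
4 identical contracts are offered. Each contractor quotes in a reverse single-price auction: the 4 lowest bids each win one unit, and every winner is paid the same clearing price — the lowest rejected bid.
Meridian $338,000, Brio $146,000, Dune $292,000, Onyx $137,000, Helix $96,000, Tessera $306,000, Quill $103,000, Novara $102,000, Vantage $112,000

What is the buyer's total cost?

Sorting: 96,000 (Helix), 102,000 (Novara), 103,000 (Quill), 112,000 (Vantage), 137,000 (Onyx), 146,000 (Brio), …
Winners (4 units): Helix, Novara, Quill, Vantage.
First losing bid is Onyx's $137,000, which sets the uniform price.
Total cost = 4 × $137,000 = $548,000.

Total cost: $548,000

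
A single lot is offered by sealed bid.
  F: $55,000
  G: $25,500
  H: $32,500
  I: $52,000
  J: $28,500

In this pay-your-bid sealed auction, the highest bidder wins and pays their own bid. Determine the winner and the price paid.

F pays $55,000

Rule: the highest bidder wins and pays their own bid.
Sorting bids: 55,000 (F) > 52,000 (I) > 32,500 (H) > 28,500 (J) > 25,500 (G)
First-price: F pays what they bid, $55,000.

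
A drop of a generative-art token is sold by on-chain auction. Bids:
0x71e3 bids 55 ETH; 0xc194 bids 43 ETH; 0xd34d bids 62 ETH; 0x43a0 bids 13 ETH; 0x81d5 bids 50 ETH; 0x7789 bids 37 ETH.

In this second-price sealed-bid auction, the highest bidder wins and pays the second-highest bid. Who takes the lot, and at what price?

0xd34d pays 55 ETH

Bids in order: 62 (0xd34d) > 55 (0x71e3) > 50 (0x81d5) > 43 (0xc194) > 37 (0x7789) > 13 (0x43a0)
0xd34d is highest; pays the second-highest bid, 55 ETH.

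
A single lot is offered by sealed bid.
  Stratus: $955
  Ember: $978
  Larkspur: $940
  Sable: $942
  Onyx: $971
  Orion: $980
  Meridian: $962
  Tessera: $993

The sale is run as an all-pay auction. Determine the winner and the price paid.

Tessera pays $993

Sorting bids: 993 (Tessera) > 980 (Orion) > 978 (Ember) > 971 (Onyx) > 962 (Meridian) > 955 (Stratus) > …
Tessera wins with the top bid; all bids are sunk regardless.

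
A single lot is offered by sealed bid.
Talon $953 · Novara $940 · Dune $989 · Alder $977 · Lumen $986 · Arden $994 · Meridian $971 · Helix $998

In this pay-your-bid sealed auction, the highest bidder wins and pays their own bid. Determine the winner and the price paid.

Helix pays $998

Bids ranked: 998 (Helix) > 994 (Arden) > 989 (Dune) > 986 (Lumen) > 977 (Alder) > 971 (Meridian) > …
First-price: Helix pays what they bid, $998.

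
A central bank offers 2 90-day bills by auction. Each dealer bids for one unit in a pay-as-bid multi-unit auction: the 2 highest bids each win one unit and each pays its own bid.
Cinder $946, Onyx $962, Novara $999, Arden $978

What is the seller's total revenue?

Bids ranked high→low: 999 (Novara), 978 (Arden), 962 (Onyx), 946 (Cinder)
Top 2: Novara, Arden.
Total revenue = 999 + 978 = $1,977.

Total revenue: $1,977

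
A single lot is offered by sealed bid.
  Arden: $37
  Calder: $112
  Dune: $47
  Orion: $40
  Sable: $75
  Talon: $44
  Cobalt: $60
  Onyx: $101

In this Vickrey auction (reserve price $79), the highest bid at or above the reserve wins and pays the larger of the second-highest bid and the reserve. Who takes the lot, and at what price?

Calder pays $101

Bids ranked: 112 (Calder) > 101 (Onyx) > 75 (Sable) > 60 (Cobalt) > 47 (Dune) > 44 (Talon) > …
Calder has the top bid at or above the reserve ($112).
max(second-highest $101, reserve $79) = $101; the reserve does not bind.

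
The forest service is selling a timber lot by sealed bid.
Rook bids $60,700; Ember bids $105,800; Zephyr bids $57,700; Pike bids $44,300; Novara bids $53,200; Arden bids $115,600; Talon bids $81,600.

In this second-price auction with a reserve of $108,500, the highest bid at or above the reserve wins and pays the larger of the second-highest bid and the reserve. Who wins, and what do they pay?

Arden pays $108,500

Bids in order: 115,600 (Arden) > 105,800 (Ember) > 81,600 (Talon) > 60,700 (Rook) > 57,700 (Zephyr) > 53,200 (Novara) > …
Highest eligible bid: Arden at $115,600.
Second-highest bid $105,800 is below the reserve $108,500, so the reserve binds → payment $108,500.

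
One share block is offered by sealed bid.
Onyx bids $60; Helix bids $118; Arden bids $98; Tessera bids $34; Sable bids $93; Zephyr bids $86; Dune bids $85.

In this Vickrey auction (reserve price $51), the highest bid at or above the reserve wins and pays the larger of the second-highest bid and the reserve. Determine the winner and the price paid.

Helix pays $98

Bids ranked: 118 (Helix) > 98 (Arden) > 93 (Sable) > 86 (Zephyr) > 85 (Dune) > 60 (Onyx) > …
Highest eligible bid: Helix at $118.
max(second-highest $98, reserve $51) = $98; the reserve does not bind.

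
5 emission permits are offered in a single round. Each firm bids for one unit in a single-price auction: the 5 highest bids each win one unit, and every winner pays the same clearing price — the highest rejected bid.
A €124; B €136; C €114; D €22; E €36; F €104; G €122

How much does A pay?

A pays €36

Ordering the bids: 136 (B), 124 (A), 122 (G), 114 (C), 104 (F), 36 (E), 22 (D)
Winners (5 units): B, A, G, C, F.
First losing bid is E's €36, which sets the uniform price.
A wins → pays €36.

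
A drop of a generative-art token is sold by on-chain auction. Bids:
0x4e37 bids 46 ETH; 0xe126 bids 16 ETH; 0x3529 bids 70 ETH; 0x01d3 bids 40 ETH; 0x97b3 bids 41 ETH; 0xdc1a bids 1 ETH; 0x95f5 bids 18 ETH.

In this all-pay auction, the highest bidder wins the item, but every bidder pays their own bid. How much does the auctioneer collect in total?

Total revenue: 232 ETH

All-pay auction: the highest bidder wins the item, but every bidder pays their own bid.
Bids ranked: 70 (0x3529) > 46 (0x4e37) > 41 (0x97b3) > 40 (0x01d3) > 18 (0x95f5) > 16 (0xe126) > …
0x3529 wins with the top bid; all bids are sunk regardless.
Every bidder forfeits their bid regardless of winning.
Revenue = 46 + 16 + 70 + 40 + 41 + 1 + 18 = 232 ETH.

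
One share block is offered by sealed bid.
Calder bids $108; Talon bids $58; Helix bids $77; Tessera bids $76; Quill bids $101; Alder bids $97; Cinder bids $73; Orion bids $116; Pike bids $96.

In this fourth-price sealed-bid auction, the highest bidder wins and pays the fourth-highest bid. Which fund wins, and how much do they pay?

Orion pays $97

Bids ranked: 116 (Orion) > 108 (Calder) > 101 (Quill) > 97 (Alder) > 96 (Pike) > 77 (Helix) > …
Orion is highest; pays the fourth-highest bid, $97.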